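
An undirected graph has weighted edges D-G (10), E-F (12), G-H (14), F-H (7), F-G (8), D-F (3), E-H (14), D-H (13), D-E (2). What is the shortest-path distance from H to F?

Some routes from H to F:
H -> F: 7
H -> D -> F: 13 + 3 = 16
H -> E -> D -> F: 14 + 2 + 3 = 19
H -> G -> F: 14 + 8 = 22
Shortest: 7.

7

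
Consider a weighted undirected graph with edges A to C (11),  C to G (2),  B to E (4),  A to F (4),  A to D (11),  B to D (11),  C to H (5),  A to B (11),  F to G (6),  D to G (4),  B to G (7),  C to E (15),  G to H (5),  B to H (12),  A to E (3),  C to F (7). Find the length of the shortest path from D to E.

A few of the D→E routes:
D -> B -> E: 11 + 4 = 15
D -> G -> B -> E: 4 + 7 + 4 = 15
D -> A -> E: 11 + 3 = 14
Shortest: 14.

14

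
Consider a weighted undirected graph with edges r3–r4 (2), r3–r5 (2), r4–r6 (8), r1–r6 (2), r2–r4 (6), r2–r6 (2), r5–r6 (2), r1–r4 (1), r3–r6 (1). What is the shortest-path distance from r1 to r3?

Some routes from r1 to r3:
r1-r6-r5-r3: 2 + 2 + 2 = 6
r1-r4-r3: 1 + 2 = 3
r1-r6-r3: 2 + 1 = 3
r1-r4-r2-r6-r3: 1 + 6 + 2 + 1 = 10
Shortest: 3.

3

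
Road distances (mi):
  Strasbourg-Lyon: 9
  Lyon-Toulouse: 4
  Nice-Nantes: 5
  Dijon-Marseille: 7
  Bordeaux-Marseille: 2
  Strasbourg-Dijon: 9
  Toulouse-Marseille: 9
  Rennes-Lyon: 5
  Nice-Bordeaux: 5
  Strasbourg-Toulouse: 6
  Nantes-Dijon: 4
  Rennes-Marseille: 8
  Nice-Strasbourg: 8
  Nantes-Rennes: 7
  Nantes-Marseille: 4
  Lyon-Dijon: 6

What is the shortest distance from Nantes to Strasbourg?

A few of the Nantes→Strasbourg routes:
Nantes → Dijon → Lyon → Strasbourg: 4 + 6 + 9 = 19
Nantes → Dijon → Strasbourg: 4 + 9 = 13
Nantes → Nice → Strasbourg: 5 + 8 = 13
Best route has total 13 mi.

13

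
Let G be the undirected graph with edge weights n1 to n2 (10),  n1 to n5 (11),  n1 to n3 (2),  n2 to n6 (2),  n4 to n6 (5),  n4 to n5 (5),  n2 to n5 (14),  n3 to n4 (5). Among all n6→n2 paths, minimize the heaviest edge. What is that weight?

2

Checking several routes:
n6 → n2: max(2) = 2
n6 → n4 → n3 → n1 → n2: max(5, 5, 2, 10) = 10
n6 → n4 → n5 → n1 → n2: max(5, 5, 11, 10) = 11
Best route has worst link 2.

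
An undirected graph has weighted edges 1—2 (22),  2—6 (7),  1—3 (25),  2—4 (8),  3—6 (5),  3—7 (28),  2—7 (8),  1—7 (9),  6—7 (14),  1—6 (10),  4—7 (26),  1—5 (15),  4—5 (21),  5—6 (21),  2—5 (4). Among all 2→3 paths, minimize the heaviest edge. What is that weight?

7

Checking several routes:
2→7→1→6→3: max(8, 9, 10, 5) = 10
2→7→6→3: max(8, 14, 5) = 14
2→6→3: max(7, 5) = 7
Smallest bottleneck: 7.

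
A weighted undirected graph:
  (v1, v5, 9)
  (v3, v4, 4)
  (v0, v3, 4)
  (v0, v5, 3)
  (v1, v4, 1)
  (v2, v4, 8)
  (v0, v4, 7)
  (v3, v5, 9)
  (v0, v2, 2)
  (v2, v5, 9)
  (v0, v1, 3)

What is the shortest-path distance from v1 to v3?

Some routes from v1 to v3:
v1-v4-v3: 1 + 4 = 5
v1-v0-v3: 3 + 4 = 7
v1-v4-v0-v3: 1 + 7 + 4 = 12
Shortest: 5.

5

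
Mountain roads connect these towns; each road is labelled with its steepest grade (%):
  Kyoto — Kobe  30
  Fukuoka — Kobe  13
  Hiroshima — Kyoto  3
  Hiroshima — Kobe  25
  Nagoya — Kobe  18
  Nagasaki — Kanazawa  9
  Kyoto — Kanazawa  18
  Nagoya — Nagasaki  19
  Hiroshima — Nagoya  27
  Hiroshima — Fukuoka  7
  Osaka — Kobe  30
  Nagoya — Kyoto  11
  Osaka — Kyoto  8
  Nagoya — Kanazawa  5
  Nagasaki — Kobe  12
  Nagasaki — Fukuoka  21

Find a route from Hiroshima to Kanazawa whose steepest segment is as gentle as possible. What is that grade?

Comparing a few candidate routes:
Hiroshima - Kyoto - Nagoya - Kanazawa: max(3, 11, 5) = 11
Hiroshima - Kyoto - Kanazawa: max(3, 18) = 18
Hiroshima - Fukuoka - Kobe - Nagasaki - Kanazawa: max(7, 13, 12, 9) = 13
Smallest bottleneck: 11%.

11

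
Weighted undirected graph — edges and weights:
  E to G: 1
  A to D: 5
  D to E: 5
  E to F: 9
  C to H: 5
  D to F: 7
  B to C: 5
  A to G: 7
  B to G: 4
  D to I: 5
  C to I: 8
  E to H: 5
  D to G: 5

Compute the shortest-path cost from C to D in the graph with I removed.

14

Some routes from C to D avoiding I:
C → B → G → A → D: 5 + 4 + 7 + 5 = 21
C → B → G → E → D: 5 + 4 + 1 + 5 = 15
C → B → G → D: 5 + 4 + 5 = 14
C → H → E → G → A → D: 5 + 5 + 1 + 7 + 5 = 23
C → H → E → G → D: 5 + 5 + 1 + 5 = 16
C → H → E → D: 5 + 5 + 5 = 15
Best route has total 14.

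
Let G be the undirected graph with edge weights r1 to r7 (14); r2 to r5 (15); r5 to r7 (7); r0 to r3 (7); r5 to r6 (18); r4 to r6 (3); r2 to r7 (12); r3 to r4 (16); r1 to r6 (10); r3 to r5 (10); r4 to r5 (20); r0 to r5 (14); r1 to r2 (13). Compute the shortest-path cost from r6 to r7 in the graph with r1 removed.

25

A few of the r6→r7 routes:
r6 -> r4 -> r3 -> r0 -> r5 -> r7: 3 + 16 + 7 + 14 + 7 = 47
r6 -> r4 -> r3 -> r5 -> r7: 3 + 16 + 10 + 7 = 36
r6 -> r5 -> r7: 18 + 7 = 25
r6 -> r5 -> r2 -> r7: 18 + 15 + 12 = 45
r6 -> r4 -> r5 -> r7: 3 + 20 + 7 = 30
The minimum is 25.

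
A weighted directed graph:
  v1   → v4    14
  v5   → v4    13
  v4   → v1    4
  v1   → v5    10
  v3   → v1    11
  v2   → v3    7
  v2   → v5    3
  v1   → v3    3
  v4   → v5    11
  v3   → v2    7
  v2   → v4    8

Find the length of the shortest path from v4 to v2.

14

Paths from v4 to v2:
v4 - v1 - v3 - v2: 4 + 3 + 7 = 14
The minimum is 14.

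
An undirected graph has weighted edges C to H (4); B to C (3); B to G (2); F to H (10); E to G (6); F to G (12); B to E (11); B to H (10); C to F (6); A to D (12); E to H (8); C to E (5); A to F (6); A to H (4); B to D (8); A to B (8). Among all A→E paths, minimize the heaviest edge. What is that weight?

5

Checking several routes:
A → H → C → E: max(4, 4, 5) = 5
A → F → C → E: max(6, 6, 5) = 6
A → H → C → B → G → E: max(4, 4, 3, 2, 6) = 6
A → F → C → B → G → E: max(6, 6, 3, 2, 6) = 6
Smallest bottleneck: 5.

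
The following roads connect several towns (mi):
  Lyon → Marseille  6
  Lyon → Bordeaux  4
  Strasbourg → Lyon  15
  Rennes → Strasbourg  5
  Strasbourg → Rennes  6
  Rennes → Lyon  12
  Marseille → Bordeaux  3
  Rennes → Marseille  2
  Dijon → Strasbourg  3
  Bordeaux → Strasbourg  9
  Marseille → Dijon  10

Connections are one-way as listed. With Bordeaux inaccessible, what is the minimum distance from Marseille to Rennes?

19

Routes from Marseille to Rennes avoiding Bordeaux:
Marseille-Dijon-Strasbourg-Rennes: 10 + 3 + 6 = 19
The minimum is 19 mi.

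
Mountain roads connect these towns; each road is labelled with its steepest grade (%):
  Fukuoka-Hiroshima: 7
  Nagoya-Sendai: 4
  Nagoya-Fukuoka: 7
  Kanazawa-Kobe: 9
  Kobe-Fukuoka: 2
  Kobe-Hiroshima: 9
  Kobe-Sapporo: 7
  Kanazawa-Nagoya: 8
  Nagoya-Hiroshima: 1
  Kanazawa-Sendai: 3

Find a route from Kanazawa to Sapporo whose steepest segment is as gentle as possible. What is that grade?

Checking several routes:
Kanazawa → Nagoya → Fukuoka → Kobe → Sapporo: max(8, 7, 2, 7) = 8
Kanazawa → Nagoya → Fukuoka → Hiroshima → Kobe → Sapporo: max(8, 7, 7, 9, 7) = 9
Kanazawa → Nagoya → Hiroshima → Fukuoka → Kobe → Sapporo: max(8, 1, 7, 2, 7) = 8
Kanazawa → Sendai → Nagoya → Fukuoka → Kobe → Sapporo: max(3, 4, 7, 2, 7) = 7
Kanazawa → Sendai → Nagoya → Hiroshima → Fukuoka → Kobe → Sapporo: max(3, 4, 1, 7, 2, 7) = 7
Best route has worst link 7%.

7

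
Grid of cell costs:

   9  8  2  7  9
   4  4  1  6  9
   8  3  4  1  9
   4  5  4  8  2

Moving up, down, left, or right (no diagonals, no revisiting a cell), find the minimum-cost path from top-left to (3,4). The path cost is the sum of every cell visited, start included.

Path [0,0] → [1,0] → [1,1] → [1,2] → [2,2] → [2,3] → [3,3] → [3,4]: 9 + 4 + 4 + 1 + 4 + 1 + 8 + 2 = 33.

33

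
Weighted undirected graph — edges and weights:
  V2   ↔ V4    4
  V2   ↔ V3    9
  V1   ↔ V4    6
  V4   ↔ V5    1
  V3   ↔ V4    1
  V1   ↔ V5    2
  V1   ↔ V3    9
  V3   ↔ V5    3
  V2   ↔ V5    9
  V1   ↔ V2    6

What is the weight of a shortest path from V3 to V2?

Checking several routes:
V3 → V4 → V2: 1 + 4 = 5
V3 → V5 → V4 → V2: 3 + 1 + 4 = 8
V3 → V2: 9
V3 → V4 → V5 → V1 → V2: 1 + 1 + 2 + 6 = 10
V3 → V5 → V1 → V2: 3 + 2 + 6 = 11
Best route has total 5.

5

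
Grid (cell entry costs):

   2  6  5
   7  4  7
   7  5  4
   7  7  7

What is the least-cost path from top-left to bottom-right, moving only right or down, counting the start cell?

28

Take r0c0→r0c1→r1c1→r2c1→r2c2→r3c2 for a total of 2 + 6 + 4 + 5 + 4 + 7 = 28.
(Top row then right column would cost 31.)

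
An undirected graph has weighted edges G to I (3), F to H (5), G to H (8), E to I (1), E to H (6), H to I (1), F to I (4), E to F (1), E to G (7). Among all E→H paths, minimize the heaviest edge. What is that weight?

Comparing a few candidate routes:
E→F→I→H: max(1, 4, 1) = 4
E→I→F→H: max(1, 4, 5) = 5
E→I→H: max(1, 1) = 1
Best route has worst link 1.

1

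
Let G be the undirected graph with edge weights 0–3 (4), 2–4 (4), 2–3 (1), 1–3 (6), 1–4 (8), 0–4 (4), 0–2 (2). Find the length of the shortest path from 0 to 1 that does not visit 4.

9

Routes from 0 to 1 avoiding 4:
0 -> 3 -> 1: 4 + 6 = 10
0 -> 2 -> 3 -> 1: 2 + 1 + 6 = 9
The minimum is 9.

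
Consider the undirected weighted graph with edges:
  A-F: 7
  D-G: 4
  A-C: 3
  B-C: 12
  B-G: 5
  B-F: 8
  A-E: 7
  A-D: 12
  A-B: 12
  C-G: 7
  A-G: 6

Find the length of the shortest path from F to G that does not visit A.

Candidate routes:
F-B-G: 8 + 5 = 13
F-B-C-G: 8 + 12 + 7 = 27
The minimum is 13.

13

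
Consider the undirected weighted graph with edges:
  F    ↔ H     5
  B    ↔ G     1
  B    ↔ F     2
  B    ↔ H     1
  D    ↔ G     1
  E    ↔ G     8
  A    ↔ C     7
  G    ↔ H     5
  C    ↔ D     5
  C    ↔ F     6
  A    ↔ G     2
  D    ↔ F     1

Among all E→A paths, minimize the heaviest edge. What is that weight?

8

Checking several routes:
E - G - B - H - F - C - A: max(8, 1, 1, 5, 6, 7) = 8
E - G - B - H - F - D - C - A: max(8, 1, 1, 5, 1, 5, 7) = 8
E - G - B - F - C - A: max(8, 1, 2, 6, 7) = 8
E - G - B - F - D - C - A: max(8, 1, 2, 1, 5, 7) = 8
Best route has worst link 8.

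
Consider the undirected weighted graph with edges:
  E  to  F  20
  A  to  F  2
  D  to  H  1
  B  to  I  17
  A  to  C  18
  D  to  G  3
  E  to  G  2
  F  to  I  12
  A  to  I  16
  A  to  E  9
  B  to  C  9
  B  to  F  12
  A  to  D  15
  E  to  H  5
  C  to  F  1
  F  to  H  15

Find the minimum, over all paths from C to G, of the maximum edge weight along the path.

Some routes from C to G:
C-F-A-E-G: max(1, 2, 9, 2) = 9
C-B-F-A-E-G: max(9, 12, 2, 9, 2) = 12
C-F-A-E-H-D-G: max(1, 2, 9, 5, 1, 3) = 9
C-B-F-A-E-H-D-G: max(9, 12, 2, 9, 5, 1, 3) = 12
The minimum achievable maximum is 9.

9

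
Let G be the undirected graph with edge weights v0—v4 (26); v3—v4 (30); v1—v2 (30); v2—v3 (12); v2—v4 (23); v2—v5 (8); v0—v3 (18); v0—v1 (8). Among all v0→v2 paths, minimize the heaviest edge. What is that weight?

Candidate routes:
v0 - v3 - v4 - v2: max(18, 30, 23) = 30
v0 - v3 - v2: max(18, 12) = 18
v0 - v4 - v3 - v2: max(26, 30, 12) = 30
v0 - v1 - v2: max(8, 30) = 30
v0 - v4 - v2: max(26, 23) = 26
Best route has worst link 18.

18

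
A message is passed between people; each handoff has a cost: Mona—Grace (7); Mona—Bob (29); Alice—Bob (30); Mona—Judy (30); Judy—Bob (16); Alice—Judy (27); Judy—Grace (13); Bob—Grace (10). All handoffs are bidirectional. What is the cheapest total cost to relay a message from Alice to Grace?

Some routes from Alice to Grace:
Alice → Bob → Mona → Grace: 30 + 29 + 7 = 66
Alice → Judy → Bob → Grace: 27 + 16 + 10 = 53
Alice → Bob → Grace: 30 + 10 = 40
Alice → Judy → Mona → Grace: 27 + 30 + 7 = 64
Alice → Bob → Judy → Grace: 30 + 16 + 13 = 59
Alice → Judy → Grace: 27 + 13 = 40
The minimum is 40.

40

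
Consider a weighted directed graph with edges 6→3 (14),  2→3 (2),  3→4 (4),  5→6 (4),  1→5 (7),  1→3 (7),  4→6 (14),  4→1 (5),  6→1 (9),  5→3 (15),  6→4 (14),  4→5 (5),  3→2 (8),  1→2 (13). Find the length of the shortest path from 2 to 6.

Routes from 2 to 6:
2 -> 3 -> 4 -> 6: 2 + 4 + 14 = 20
2 -> 3 -> 4 -> 1 -> 5 -> 6: 2 + 4 + 5 + 7 + 4 = 22
2 -> 3 -> 4 -> 5 -> 6: 2 + 4 + 5 + 4 = 15
Best route has total 15.

15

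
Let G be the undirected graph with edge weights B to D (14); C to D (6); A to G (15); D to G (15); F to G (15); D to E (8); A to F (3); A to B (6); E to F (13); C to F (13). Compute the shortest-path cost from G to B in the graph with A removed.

Candidate routes:
G - D - B: 15 + 14 = 29
G - F - C - D - B: 15 + 13 + 6 + 14 = 48
G - F - E - D - B: 15 + 13 + 8 + 14 = 50
Best route has total 29.

29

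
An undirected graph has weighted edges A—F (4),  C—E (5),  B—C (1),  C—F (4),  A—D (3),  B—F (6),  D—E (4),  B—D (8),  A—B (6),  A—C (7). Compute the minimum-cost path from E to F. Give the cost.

9

Checking several routes:
E -> D -> B -> C -> F: 4 + 8 + 1 + 4 = 17
E -> C -> A -> F: 5 + 7 + 4 = 16
E -> C -> B -> F: 5 + 1 + 6 = 12
E -> C -> B -> A -> F: 5 + 1 + 6 + 4 = 16
E -> D -> A -> F: 4 + 3 + 4 = 11
E -> C -> F: 5 + 4 = 9
Shortest: 9.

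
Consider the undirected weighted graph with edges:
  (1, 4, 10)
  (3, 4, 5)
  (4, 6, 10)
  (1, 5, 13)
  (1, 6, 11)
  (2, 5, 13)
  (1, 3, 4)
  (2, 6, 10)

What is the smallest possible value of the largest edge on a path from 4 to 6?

Candidate routes:
4 -> 3 -> 1 -> 5 -> 2 -> 6: max(5, 4, 13, 13, 10) = 13
4 -> 1 -> 5 -> 2 -> 6: max(10, 13, 13, 10) = 13
4 -> 6: max(10) = 10
4 -> 3 -> 1 -> 6: max(5, 4, 11) = 11
4 -> 1 -> 6: max(10, 11) = 11
Smallest bottleneck: 10.

10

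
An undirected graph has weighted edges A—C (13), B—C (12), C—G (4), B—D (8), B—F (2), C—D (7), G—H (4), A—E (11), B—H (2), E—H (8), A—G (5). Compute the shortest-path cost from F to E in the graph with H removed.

34

Candidate routes:
F - B - C - G - A - E: 2 + 12 + 4 + 5 + 11 = 34
F - B - D - C - G - A - E: 2 + 8 + 7 + 4 + 5 + 11 = 37
F - B - D - C - A - E: 2 + 8 + 7 + 13 + 11 = 41
F - B - C - A - E: 2 + 12 + 13 + 11 = 38
Shortest: 34.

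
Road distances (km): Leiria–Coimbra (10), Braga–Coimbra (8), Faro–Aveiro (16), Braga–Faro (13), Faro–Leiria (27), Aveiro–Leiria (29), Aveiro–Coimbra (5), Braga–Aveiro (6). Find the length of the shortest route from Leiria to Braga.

18

Checking several routes:
Leiria→Coimbra→Aveiro→Faro→Braga: 10 + 5 + 16 + 13 = 44
Leiria→Aveiro→Braga: 29 + 6 = 35
Leiria→Faro→Braga: 27 + 13 = 40
Leiria→Aveiro→Coimbra→Braga: 29 + 5 + 8 = 42
Leiria→Coimbra→Aveiro→Braga: 10 + 5 + 6 = 21
Leiria→Coimbra→Braga: 10 + 8 = 18
The minimum is 18 km.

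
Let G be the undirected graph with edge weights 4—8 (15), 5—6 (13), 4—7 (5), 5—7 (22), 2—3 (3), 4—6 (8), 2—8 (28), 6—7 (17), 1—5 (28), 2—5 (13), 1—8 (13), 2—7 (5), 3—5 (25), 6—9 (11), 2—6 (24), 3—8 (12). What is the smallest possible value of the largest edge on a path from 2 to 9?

A few of the 2→9 routes:
2 -> 3 -> 8 -> 4 -> 7 -> 6 -> 9: max(3, 12, 15, 5, 17, 11) = 17
2 -> 7 -> 6 -> 9: max(5, 17, 11) = 17
2 -> 7 -> 4 -> 6 -> 9: max(5, 5, 8, 11) = 11
2 -> 5 -> 6 -> 9: max(13, 13, 11) = 13
2 -> 3 -> 8 -> 4 -> 6 -> 9: max(3, 12, 15, 8, 11) = 15
Best route has worst link 11.

11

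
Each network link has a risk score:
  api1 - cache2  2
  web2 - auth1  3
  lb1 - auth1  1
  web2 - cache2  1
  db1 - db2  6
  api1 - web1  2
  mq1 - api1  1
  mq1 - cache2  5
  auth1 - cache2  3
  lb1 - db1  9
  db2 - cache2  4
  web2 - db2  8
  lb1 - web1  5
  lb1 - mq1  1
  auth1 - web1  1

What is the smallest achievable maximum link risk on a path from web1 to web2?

A few of the web1→web2 routes:
web1-api1-mq1-lb1-auth1-web2: max(2, 1, 1, 1, 3) = 3
web1-api1-mq1-lb1-auth1-cache2-web2: max(2, 1, 1, 1, 3, 1) = 3
web1-api1-cache2-web2: max(2, 2, 1) = 2
web1-auth1-lb1-mq1-api1-cache2-web2: max(1, 1, 1, 1, 2, 1) = 2
web1-api1-cache2-auth1-web2: max(2, 2, 3, 3) = 3
Smallest bottleneck: 2.

2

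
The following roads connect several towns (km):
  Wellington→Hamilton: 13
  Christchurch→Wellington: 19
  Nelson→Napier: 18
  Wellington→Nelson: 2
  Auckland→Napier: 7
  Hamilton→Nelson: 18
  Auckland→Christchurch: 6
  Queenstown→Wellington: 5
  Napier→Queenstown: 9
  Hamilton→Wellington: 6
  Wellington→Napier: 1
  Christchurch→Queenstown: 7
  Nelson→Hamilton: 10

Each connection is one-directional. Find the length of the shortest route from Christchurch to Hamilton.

24

Candidate routes:
Christchurch -> Queenstown -> Wellington -> Nelson -> Hamilton: 7 + 5 + 2 + 10 = 24
Christchurch -> Wellington -> Nelson -> Hamilton: 19 + 2 + 10 = 31
Christchurch -> Wellington -> Hamilton: 19 + 13 = 32
Christchurch -> Queenstown -> Wellington -> Hamilton: 7 + 5 + 13 = 25
Best route has total 24 km.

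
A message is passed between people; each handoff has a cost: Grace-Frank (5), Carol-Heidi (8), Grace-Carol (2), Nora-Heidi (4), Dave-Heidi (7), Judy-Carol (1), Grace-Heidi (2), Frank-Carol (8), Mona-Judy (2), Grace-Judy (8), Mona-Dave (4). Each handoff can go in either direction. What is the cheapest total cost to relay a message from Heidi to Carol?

Checking several routes:
Heidi - Dave - Mona - Judy - Carol: 7 + 4 + 2 + 1 = 14
Heidi - Grace - Judy - Carol: 2 + 8 + 1 = 11
Heidi - Carol: 8
Heidi - Grace - Carol: 2 + 2 = 4
Shortest: 4.

4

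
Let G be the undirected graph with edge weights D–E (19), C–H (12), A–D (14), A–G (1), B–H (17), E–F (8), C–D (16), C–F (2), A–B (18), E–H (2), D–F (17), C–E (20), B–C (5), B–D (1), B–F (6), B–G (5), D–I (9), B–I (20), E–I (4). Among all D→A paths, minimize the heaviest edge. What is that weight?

Some routes from D to A:
D - I - E - F - C - B - G - A: max(9, 4, 8, 2, 5, 5, 1) = 9
D - I - E - F - B - G - A: max(9, 4, 8, 6, 5, 1) = 9
D - I - E - H - C - F - B - G - A: max(9, 4, 2, 12, 2, 6, 5, 1) = 12
D - B - G - A: max(1, 5, 1) = 5
The minimum achievable maximum is 5.

5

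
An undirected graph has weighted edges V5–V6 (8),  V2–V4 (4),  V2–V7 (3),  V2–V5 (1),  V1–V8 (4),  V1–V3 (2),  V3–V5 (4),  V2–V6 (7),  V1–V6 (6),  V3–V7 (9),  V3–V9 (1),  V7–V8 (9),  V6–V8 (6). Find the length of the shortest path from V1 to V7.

A few of the V1→V7 routes:
V1 -> V6 -> V2 -> V7: 6 + 7 + 3 = 16
V1 -> V3 -> V5 -> V2 -> V7: 2 + 4 + 1 + 3 = 10
V1 -> V6 -> V5 -> V2 -> V7: 6 + 8 + 1 + 3 = 18
V1 -> V3 -> V7: 2 + 9 = 11
V1 -> V8 -> V7: 4 + 9 = 13
Shortest: 10.

10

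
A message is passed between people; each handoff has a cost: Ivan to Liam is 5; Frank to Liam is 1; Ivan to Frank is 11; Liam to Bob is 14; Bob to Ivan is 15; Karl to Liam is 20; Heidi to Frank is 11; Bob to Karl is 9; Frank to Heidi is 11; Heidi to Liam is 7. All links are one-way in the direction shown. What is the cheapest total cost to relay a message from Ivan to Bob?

19

Candidate routes:
Ivan - Frank - Liam - Bob: 11 + 1 + 14 = 26
Ivan - Frank - Heidi - Liam - Bob: 11 + 11 + 7 + 14 = 43
Ivan - Liam - Bob: 5 + 14 = 19
Best route has total 19.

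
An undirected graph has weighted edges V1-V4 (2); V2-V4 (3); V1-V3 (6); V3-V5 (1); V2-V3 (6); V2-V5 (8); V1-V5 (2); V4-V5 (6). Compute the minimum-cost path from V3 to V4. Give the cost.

5

A few of the V3→V4 routes:
V3-V1-V4: 6 + 2 = 8
V3-V5-V4: 1 + 6 = 7
V3-V5-V1-V4: 1 + 2 + 2 = 5
V3-V2-V4: 6 + 3 = 9
The minimum is 5.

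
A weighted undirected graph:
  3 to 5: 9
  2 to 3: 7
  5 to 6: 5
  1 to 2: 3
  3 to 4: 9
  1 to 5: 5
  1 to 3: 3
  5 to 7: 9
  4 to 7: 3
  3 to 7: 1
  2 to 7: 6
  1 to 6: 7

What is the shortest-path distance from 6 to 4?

Comparing a few candidate routes:
6 → 1 → 3 → 7 → 4: 7 + 3 + 1 + 3 = 14
6 → 5 → 7 → 4: 5 + 9 + 3 = 17
6 → 5 → 1 → 3 → 7 → 4: 5 + 5 + 3 + 1 + 3 = 17
6 → 5 → 3 → 7 → 4: 5 + 9 + 1 + 3 = 18
The minimum is 14.

14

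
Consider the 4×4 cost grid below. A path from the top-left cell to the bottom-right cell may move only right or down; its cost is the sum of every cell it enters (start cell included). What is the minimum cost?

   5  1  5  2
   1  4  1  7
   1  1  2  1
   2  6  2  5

Path r0c0→r1c0→r2c0→r2c1→r2c2→r2c3→r3c3: 5 + 1 + 1 + 1 + 2 + 1 + 5 = 16.
For comparison, the top-then-right route costs 26.

16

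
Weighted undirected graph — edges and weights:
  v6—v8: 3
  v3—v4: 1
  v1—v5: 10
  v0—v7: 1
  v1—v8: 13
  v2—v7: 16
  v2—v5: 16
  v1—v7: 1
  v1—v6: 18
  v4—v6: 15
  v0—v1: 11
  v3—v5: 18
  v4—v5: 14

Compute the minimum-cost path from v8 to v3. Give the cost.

A few of the v8→v3 routes:
v8 - v6 - v1 - v5 - v4 - v3: 3 + 18 + 10 + 14 + 1 = 46
v8 - v6 - v1 - v5 - v3: 3 + 18 + 10 + 18 = 49
v8 - v1 - v5 - v4 - v3: 13 + 10 + 14 + 1 = 38
v8 - v1 - v6 - v4 - v3: 13 + 18 + 15 + 1 = 47
v8 - v6 - v4 - v3: 3 + 15 + 1 = 19
v8 - v1 - v5 - v3: 13 + 10 + 18 = 41
Shortest: 19.

19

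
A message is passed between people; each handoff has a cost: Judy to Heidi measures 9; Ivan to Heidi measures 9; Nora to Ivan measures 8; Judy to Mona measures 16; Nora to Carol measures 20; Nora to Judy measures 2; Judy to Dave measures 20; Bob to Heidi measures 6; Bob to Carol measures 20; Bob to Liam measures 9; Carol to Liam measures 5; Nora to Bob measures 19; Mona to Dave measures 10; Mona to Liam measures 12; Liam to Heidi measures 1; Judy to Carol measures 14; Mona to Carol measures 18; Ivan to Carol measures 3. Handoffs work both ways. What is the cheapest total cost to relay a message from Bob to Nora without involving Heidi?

Checking several routes:
Bob-Carol-Ivan-Nora: 20 + 3 + 8 = 31
Bob-Liam-Carol-Nora: 9 + 5 + 20 = 34
Bob-Liam-Carol-Ivan-Nora: 9 + 5 + 3 + 8 = 25
Bob-Liam-Carol-Judy-Nora: 9 + 5 + 14 + 2 = 30
Bob-Nora: 19
Bob-Carol-Judy-Nora: 20 + 14 + 2 = 36
Best route has total 19.

19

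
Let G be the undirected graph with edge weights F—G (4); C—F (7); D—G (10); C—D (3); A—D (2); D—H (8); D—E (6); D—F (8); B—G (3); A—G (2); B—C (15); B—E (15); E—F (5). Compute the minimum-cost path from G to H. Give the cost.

Checking several routes:
G→F→D→H: 4 + 8 + 8 = 20
G→B→C→D→H: 3 + 15 + 3 + 8 = 29
G→A→D→H: 2 + 2 + 8 = 12
G→F→C→D→H: 4 + 7 + 3 + 8 = 22
G→D→H: 10 + 8 = 18
G→F→E→D→H: 4 + 5 + 6 + 8 = 23
Shortest: 12.

12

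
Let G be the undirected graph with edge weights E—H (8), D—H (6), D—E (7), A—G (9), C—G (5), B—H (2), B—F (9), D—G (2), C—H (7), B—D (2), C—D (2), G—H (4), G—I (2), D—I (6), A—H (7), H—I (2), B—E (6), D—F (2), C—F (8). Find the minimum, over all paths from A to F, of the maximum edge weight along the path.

7

Checking several routes:
A - H - I - G - D - F: max(7, 2, 2, 2, 2) = 7
A - H - G - C - D - F: max(7, 4, 5, 2, 2) = 7
A - H - G - D - F: max(7, 4, 2, 2) = 7
A - H - I - G - C - D - F: max(7, 2, 2, 5, 2, 2) = 7
A - H - G - I - D - F: max(7, 4, 2, 6, 2) = 7
Best route has worst link 7.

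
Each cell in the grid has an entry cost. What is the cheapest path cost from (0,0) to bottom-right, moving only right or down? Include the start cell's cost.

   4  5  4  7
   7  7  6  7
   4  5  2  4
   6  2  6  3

28

Take [0,0] → [0,1] → [0,2] → [1,2] → [2,2] → [2,3] → [3,3] for a total of 4 + 5 + 4 + 6 + 2 + 4 + 3 = 28.
For comparison, the top-then-right route costs 34.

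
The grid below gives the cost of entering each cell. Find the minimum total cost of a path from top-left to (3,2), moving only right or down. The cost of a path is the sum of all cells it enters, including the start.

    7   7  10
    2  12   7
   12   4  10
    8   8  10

Cheapest: [0,0]→[1,0]→[1,1]→[2,1]→[3,1]→[3,2]
  7 + 2 + 12 + 4 + 8 + 10 = 43

43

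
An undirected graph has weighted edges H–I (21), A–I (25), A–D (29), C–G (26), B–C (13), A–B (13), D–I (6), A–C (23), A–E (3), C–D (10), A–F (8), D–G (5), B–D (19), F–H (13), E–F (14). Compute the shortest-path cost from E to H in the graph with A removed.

27

Paths from E to H avoiding A:
E → F → H: 14 + 13 = 27
The minimum is 27.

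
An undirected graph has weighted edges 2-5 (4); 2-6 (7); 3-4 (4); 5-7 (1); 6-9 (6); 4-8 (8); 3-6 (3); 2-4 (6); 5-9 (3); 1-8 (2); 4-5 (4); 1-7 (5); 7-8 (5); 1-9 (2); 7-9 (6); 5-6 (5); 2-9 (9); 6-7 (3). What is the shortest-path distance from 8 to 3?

Checking several routes:
8→7→6→3: 5 + 3 + 3 = 11
8→1→9→6→3: 2 + 2 + 6 + 3 = 13
8→1→7→6→3: 2 + 5 + 3 + 3 = 13
8→4→3: 8 + 4 = 12
Best route has total 11.

11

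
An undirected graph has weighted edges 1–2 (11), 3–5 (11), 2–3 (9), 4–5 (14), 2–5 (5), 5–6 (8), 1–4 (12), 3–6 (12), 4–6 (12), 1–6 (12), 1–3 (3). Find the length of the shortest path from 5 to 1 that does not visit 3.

16

Some routes from 5 to 1 avoiding 3:
5-4-1: 14 + 12 = 26
5-6-1: 8 + 12 = 20
5-2-1: 5 + 11 = 16
The minimum is 16.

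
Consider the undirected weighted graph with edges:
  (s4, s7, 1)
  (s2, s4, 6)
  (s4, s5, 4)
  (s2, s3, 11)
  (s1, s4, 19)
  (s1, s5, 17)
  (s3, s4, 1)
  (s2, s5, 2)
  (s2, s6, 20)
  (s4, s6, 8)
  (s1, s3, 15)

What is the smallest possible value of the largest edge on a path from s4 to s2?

4

Checking several routes:
s4→s3→s2: max(1, 11) = 11
s4→s3→s1→s5→s2: max(1, 15, 17, 2) = 17
s4→s2: max(6) = 6
s4→s1→s3→s2: max(19, 15, 11) = 19
s4→s5→s1→s3→s2: max(4, 17, 15, 11) = 17
s4→s5→s2: max(4, 2) = 4
Best route has worst link 4.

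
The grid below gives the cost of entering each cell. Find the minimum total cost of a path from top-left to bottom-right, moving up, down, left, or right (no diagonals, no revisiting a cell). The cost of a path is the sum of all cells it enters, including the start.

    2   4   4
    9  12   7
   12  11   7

24

Path [0,0] [0,1] [0,2] [1,2] [2,2]: 2 + 4 + 4 + 7 + 7 = 24.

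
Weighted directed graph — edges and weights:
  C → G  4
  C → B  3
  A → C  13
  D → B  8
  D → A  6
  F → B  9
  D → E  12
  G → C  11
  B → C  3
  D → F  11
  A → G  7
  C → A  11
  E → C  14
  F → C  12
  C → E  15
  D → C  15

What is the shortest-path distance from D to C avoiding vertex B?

Paths from D to C avoiding B:
D -> E -> C: 12 + 14 = 26
D -> F -> C: 11 + 12 = 23
D -> A -> G -> C: 6 + 7 + 11 = 24
D -> A -> C: 6 + 13 = 19
D -> C: 15
Shortest: 15.

15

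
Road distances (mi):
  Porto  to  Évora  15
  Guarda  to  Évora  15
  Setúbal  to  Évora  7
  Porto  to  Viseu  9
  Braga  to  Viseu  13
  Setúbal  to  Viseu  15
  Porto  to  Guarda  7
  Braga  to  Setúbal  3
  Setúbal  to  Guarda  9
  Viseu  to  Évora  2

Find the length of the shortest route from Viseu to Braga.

12

Comparing a few candidate routes:
Viseu -> Évora -> Setúbal -> Braga: 2 + 7 + 3 = 12
Viseu -> Braga: 13
Viseu -> Setúbal -> Braga: 15 + 3 = 18
The minimum is 12 mi.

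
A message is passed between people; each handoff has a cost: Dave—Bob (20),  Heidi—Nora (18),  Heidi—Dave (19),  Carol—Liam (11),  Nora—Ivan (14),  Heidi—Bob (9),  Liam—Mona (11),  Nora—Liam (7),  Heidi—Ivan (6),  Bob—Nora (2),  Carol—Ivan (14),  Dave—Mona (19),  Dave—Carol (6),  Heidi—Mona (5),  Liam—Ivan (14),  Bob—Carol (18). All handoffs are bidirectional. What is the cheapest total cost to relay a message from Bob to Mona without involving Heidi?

20

Comparing a few candidate routes:
Bob -> Carol -> Dave -> Mona: 18 + 6 + 19 = 43
Bob -> Nora -> Ivan -> Liam -> Mona: 2 + 14 + 14 + 11 = 41
Bob -> Nora -> Liam -> Mona: 2 + 7 + 11 = 20
Bob -> Dave -> Mona: 20 + 19 = 39
Bob -> Carol -> Liam -> Mona: 18 + 11 + 11 = 40
Shortest: 20.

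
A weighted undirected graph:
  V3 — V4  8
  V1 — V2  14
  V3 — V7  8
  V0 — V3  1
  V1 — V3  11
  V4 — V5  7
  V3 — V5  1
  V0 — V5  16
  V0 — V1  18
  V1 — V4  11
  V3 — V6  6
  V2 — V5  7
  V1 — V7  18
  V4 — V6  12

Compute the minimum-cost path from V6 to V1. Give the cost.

17

Comparing a few candidate routes:
V6 - V3 - V4 - V1: 6 + 8 + 11 = 25
V6 - V3 - V5 - V4 - V1: 6 + 1 + 7 + 11 = 25
V6 - V3 - V0 - V1: 6 + 1 + 18 = 25
V6 - V4 - V1: 12 + 11 = 23
V6 - V3 - V1: 6 + 11 = 17
Shortest: 17.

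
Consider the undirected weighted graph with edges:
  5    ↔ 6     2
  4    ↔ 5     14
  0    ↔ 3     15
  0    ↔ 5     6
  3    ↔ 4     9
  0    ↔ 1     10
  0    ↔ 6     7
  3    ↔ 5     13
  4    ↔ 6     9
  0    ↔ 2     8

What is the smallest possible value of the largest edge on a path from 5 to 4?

Comparing a few candidate routes:
5-3-4: max(13, 9) = 13
5-0-3-4: max(6, 15, 9) = 15
5-6-0-3-4: max(2, 7, 15, 9) = 15
5-6-4: max(2, 9) = 9
5-0-6-4: max(6, 7, 9) = 9
5-4: max(14) = 14
The minimum achievable maximum is 9.

9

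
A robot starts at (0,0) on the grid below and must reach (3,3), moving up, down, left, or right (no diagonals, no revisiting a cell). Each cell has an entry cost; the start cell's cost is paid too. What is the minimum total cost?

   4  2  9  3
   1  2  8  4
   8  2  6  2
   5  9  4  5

22

Path (0,0) (1,0) (1,1) (2,1) (2,2) (2,3) (3,3): 4 + 1 + 2 + 2 + 6 + 2 + 5 = 22.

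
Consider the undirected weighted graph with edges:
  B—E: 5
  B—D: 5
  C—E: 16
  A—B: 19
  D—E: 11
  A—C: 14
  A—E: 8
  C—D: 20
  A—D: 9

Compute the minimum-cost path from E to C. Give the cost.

Comparing a few candidate routes:
E - C: 16
E - B - D - C: 5 + 5 + 20 = 30
E - A - C: 8 + 14 = 22
Best route has total 16.

16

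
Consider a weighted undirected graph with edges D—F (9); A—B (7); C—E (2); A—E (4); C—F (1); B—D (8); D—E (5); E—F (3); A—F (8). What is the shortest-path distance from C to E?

2

Candidate routes:
C → F → D → B → A → E: 1 + 9 + 8 + 7 + 4 = 29
C → F → D → E: 1 + 9 + 5 = 15
C → F → E: 1 + 3 = 4
C → E: 2
C → F → A → B → D → E: 1 + 8 + 7 + 8 + 5 = 29
C → F → A → E: 1 + 8 + 4 = 13
Shortest: 2.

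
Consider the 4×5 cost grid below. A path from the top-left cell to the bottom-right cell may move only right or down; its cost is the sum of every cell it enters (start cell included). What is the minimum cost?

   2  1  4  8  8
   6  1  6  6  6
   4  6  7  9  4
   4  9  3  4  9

33

One optimal route is [0,0]→[0,1]→[1,1]→[1,2]→[2,2]→[3,2]→[3,3]→[3,4].
Its cost is 2 + 1 + 1 + 6 + 7 + 3 + 4 + 9 = 33.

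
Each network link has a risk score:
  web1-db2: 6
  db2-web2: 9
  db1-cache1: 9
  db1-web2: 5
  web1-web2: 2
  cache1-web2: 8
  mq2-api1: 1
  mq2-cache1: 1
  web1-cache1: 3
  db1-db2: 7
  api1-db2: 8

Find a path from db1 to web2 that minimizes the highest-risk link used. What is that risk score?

Comparing a few candidate routes:
db1 -> db2 -> api1 -> mq2 -> cache1 -> web1 -> web2: max(7, 8, 1, 1, 3, 2) = 8
db1 -> db2 -> api1 -> mq2 -> cache1 -> web2: max(7, 8, 1, 1, 8) = 8
db1 -> db2 -> web1 -> cache1 -> web2: max(7, 6, 3, 8) = 8
db1 -> web2: max(5) = 5
db1 -> db2 -> web1 -> web2: max(7, 6, 2) = 7
Best route has worst link 5.

5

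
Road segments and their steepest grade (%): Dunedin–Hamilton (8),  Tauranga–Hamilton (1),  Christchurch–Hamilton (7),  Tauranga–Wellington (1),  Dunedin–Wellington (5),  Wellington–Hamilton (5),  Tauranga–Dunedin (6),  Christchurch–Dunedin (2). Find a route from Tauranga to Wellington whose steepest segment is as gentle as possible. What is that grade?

1

A few of the Tauranga→Wellington routes:
Tauranga -> Dunedin -> Christchurch -> Hamilton -> Wellington: max(6, 2, 7, 5) = 7
Tauranga -> Wellington: max(1) = 1
Tauranga -> Dunedin -> Wellington: max(6, 5) = 6
Tauranga -> Hamilton -> Wellington: max(1, 5) = 5
The minimum achievable maximum is 1%.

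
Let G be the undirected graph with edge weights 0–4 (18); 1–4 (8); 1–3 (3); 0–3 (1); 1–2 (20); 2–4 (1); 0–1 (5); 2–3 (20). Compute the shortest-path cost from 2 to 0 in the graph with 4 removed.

Paths from 2 to 0 avoiding 4:
2-3-1-0: 20 + 3 + 5 = 28
2-1-3-0: 20 + 3 + 1 = 24
2-3-0: 20 + 1 = 21
2-1-0: 20 + 5 = 25
The minimum is 21.

21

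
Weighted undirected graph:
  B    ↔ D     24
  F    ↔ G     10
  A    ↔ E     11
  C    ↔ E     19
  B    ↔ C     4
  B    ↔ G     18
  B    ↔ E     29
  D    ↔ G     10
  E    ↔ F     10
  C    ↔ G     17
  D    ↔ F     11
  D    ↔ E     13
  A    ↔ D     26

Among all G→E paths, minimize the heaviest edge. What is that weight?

Checking several routes:
G-D-F-E: max(10, 11, 10) = 11
G-F-D-E: max(10, 11, 13) = 13
G-F-E: max(10, 10) = 10
G-D-E: max(10, 13) = 13
Smallest bottleneck: 10.

10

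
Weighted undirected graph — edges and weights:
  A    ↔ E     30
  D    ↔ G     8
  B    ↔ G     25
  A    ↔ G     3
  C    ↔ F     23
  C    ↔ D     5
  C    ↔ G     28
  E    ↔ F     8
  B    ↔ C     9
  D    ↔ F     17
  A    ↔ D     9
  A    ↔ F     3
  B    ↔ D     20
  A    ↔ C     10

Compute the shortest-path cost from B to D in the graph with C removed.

20

Candidate routes:
B→G→A→E→F→D: 25 + 3 + 30 + 8 + 17 = 83
B→G→A→D: 25 + 3 + 9 = 37
B→D: 20
B→G→A→F→D: 25 + 3 + 3 + 17 = 48
B→G→D: 25 + 8 = 33
Shortest: 20.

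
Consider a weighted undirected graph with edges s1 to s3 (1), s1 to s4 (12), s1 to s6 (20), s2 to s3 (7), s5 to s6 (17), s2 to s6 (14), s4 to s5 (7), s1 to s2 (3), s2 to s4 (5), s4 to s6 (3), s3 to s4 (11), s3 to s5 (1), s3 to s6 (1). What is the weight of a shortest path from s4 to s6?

Checking several routes:
s4 → s6: 3
s4 → s3 → s6: 11 + 1 = 12
s4 → s5 → s3 → s6: 7 + 1 + 1 = 9
s4 → s2 → s1 → s3 → s6: 5 + 3 + 1 + 1 = 10
s4 → s2 → s3 → s6: 5 + 7 + 1 = 13
The minimum is 3.

3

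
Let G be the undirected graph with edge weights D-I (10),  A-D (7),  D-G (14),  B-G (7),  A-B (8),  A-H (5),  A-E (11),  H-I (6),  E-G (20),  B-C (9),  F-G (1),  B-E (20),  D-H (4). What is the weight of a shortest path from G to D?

14

A few of the G→D routes:
G→D: 14
G→B→A→H→D: 7 + 8 + 5 + 4 = 24
G→B→A→D: 7 + 8 + 7 = 22
G→E→A→D: 20 + 11 + 7 = 38
G→E→A→H→D: 20 + 11 + 5 + 4 = 40
G→B→A→H→I→D: 7 + 8 + 5 + 6 + 10 = 36
Best route has total 14.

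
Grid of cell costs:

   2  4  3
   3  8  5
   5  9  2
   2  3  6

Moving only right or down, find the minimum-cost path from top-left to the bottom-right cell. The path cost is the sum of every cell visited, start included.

Best path: (0,0)→(1,0)→(2,0)→(3,0)→(3,1)→(3,2)
Cost: 2 + 3 + 5 + 2 + 3 + 6 = 21

21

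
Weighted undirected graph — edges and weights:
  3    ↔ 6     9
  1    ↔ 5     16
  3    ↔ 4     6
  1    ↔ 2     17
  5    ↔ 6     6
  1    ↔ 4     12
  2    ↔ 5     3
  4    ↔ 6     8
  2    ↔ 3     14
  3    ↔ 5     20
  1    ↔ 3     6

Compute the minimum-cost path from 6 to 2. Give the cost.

Comparing a few candidate routes:
6 - 3 - 2: 9 + 14 = 23
6 - 5 - 2: 6 + 3 = 9
6 - 4 - 3 - 2: 8 + 6 + 14 = 28
The minimum is 9.

9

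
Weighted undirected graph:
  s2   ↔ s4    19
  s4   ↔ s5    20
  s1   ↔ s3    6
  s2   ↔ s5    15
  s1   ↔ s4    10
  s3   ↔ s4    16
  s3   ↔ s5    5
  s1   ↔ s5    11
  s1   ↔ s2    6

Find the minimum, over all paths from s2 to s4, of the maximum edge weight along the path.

10

Comparing a few candidate routes:
s2-s5-s1-s4: max(15, 11, 10) = 15
s2-s1-s4: max(6, 10) = 10
s2-s5-s3-s1-s4: max(15, 5, 6, 10) = 15
s2-s1-s5-s3-s4: max(6, 11, 5, 16) = 16
s2-s5-s3-s4: max(15, 5, 16) = 16
s2-s5-s1-s3-s4: max(15, 11, 6, 16) = 16
Best route has worst link 10.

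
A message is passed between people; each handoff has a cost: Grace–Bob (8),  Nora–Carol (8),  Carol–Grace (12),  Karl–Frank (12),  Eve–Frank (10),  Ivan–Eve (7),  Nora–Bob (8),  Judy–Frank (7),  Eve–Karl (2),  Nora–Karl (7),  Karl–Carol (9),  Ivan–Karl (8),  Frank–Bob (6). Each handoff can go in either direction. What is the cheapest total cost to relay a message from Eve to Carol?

11

Checking several routes:
Eve-Ivan-Karl-Nora-Carol: 7 + 8 + 7 + 8 = 30
Eve-Karl-Carol: 2 + 9 = 11
Eve-Karl-Nora-Carol: 2 + 7 + 8 = 17
Eve-Ivan-Karl-Carol: 7 + 8 + 9 = 24
Shortest: 11.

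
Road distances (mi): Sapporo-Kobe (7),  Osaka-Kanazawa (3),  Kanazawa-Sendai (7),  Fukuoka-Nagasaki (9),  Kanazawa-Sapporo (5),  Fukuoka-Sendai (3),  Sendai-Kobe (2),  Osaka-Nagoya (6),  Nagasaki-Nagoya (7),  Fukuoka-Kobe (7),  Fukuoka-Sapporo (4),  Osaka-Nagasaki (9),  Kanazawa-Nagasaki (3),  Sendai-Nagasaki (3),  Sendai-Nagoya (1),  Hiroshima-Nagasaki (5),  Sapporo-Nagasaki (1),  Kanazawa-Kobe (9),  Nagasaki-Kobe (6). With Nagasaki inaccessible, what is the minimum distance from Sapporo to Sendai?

7

A few of the Sapporo→Sendai routes:
Sapporo - Fukuoka - Sendai: 4 + 3 = 7
Sapporo - Kobe - Sendai: 7 + 2 = 9
Sapporo - Kanazawa - Sendai: 5 + 7 = 12
Shortest: 7 mi.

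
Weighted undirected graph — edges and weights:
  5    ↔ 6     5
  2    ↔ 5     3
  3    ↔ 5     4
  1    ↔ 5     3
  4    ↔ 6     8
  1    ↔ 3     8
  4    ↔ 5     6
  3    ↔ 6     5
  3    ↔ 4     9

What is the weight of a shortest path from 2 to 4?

A few of the 2→4 routes:
2 → 5 → 6 → 4: 3 + 5 + 8 = 16
2 → 5 → 3 → 4: 3 + 4 + 9 = 16
2 → 5 → 4: 3 + 6 = 9
2 → 5 → 3 → 6 → 4: 3 + 4 + 5 + 8 = 20
Best route has total 9.

9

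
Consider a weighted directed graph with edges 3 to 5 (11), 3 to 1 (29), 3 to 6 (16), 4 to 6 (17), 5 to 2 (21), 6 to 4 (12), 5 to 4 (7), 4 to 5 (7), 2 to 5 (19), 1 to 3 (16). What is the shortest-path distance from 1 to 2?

48

Candidate routes:
1 → 3 → 5 → 2: 16 + 11 + 21 = 48
1 → 3 → 6 → 4 → 5 → 2: 16 + 16 + 12 + 7 + 21 = 72
Shortest: 48.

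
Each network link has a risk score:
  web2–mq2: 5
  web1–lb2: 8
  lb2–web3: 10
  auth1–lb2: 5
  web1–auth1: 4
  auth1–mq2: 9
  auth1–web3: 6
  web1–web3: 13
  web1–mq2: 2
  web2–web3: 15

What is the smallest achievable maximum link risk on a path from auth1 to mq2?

4

A few of the auth1→mq2 routes:
auth1 → web3 → lb2 → web1 → mq2: max(6, 10, 8, 2) = 10
auth1 → lb2 → web3 → web1 → mq2: max(5, 10, 13, 2) = 13
auth1 → lb2 → web1 → mq2: max(5, 8, 2) = 8
auth1 → mq2: max(9) = 9
auth1 → web1 → mq2: max(4, 2) = 4
The minimum achievable maximum is 4.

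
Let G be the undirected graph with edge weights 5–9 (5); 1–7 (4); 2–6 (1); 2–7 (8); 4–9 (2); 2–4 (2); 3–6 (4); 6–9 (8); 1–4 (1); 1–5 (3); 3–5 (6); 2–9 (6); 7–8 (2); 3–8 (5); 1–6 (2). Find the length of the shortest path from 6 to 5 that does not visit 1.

Comparing a few candidate routes:
6→2→9→5: 1 + 6 + 5 = 12
6→3→5: 4 + 6 = 10
6→2→7→8→3→5: 1 + 8 + 2 + 5 + 6 = 22
6→2→4→9→5: 1 + 2 + 2 + 5 = 10
6→9→5: 8 + 5 = 13
The minimum is 10.

10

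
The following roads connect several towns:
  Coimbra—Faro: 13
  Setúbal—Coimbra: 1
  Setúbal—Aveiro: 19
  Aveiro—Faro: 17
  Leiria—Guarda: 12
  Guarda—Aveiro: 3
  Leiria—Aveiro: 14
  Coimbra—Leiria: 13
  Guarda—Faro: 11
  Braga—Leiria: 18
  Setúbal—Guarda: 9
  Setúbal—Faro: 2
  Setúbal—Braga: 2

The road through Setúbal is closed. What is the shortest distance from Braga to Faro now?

41

Comparing a few candidate routes:
Braga→Leiria→Aveiro→Guarda→Faro: 18 + 14 + 3 + 11 = 46
Braga→Leiria→Guarda→Faro: 18 + 12 + 11 = 41
Braga→Leiria→Coimbra→Faro: 18 + 13 + 13 = 44
Shortest: 41.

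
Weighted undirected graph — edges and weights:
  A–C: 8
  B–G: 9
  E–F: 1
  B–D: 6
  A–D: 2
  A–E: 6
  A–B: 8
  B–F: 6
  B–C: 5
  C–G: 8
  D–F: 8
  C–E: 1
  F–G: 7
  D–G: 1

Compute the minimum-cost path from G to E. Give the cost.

Comparing a few candidate routes:
G-D-F-E: 1 + 8 + 1 = 10
G-D-A-E: 1 + 2 + 6 = 9
G-F-E: 7 + 1 = 8
G-D-A-C-E: 1 + 2 + 8 + 1 = 12
G-C-E: 8 + 1 = 9
The minimum is 8.

8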